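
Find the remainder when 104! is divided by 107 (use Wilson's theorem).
(106)! = (104)! × (105) × (106) ≡ -1 (mod 107). So (104)! ≡ -1 × [(106)(105)]^(-1) ≡ 53 (mod 107)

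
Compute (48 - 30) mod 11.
7

(48 - 30) = 18
18 mod 11 = 7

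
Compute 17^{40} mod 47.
37

Using successive squaring:
Binary expansion of 40: 101000
Powers of 17 mod 47 (each is the square of the previous):
  17^1 ≡ 17 (mod 47)
  17^2 ≡ 17² = 289 ≡ 7 (mod 47)
  17^4 ≡ 7² = 49 ≡ 2 (mod 47)
  17^8 ≡ 2² = 4 ≡ 4 (mod 47)
  17^16 ≡ 4² = 16 ≡ 16 (mod 47)
  17^32 ≡ 16² = 256 ≡ 21 (mod 47)
40 = 32 + 8, so 17^40 = 17^32 × 17^8 ≡ 21 × 4 (mod 47)
Multiplying step by step:
  21 × 4 = 84 ≡ 37 (mod 47)
Result: 17^40 ≡ 37 (mod 47)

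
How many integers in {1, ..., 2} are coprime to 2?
1

Prime factorization: 2 = 2
Using the formula φ(n) = n × Π(1 - 1/p) for each prime factor p:
φ(2) = 2 × (1 - 1/2)
φ(2) = 1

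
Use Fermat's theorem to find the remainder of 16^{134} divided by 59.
41

By Fermat's Little Theorem, a^(p-1) ≡ 1 (mod p) for prime p and gcd(a, p) = 1
Here p = 59, so 16^58 ≡ 1 (mod 59)
We can reduce the exponent: 134 mod 58 = 18
So 16^134 ≡ 16^18 (mod 59)
Computing: 16^18 mod 59 = 41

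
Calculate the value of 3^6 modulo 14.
6 = 4 + 2 (binary 110). Repeated squaring mod 14: 3^1 ≡ 3; 3^2 ≡ 3² = 9 ≡ 9; 3^4 ≡ 9² = 81 ≡ 11. Multiply: 3^6 = 3^4 × 3^2 ≡ 11 × 9 (mod 14): 11 × 9 = 99 ≡ 1. So 3^6 ≡ 1 (mod 14).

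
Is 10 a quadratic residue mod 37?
By Euler's criterion: 10^{18} ≡ 1 (mod 37). Since this equals 1, 10 is a QR.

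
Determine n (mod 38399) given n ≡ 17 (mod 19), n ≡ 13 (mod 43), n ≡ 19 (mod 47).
25211

Using the Chinese Remainder Theorem:
M = product of moduli = 38399
For equation 1: M_1 = 2021, 2021 ≡ 7 (mod 19), inverse of 2021 mod 19 is 11 (check: 7 × 11 = 77 ≡ 1 (mod 19))
For equation 2: M_2 = 893, 893 ≡ 33 (mod 43), inverse of 893 mod 43 is 30 (check: 33 × 30 = 990 ≡ 1 (mod 43))
For equation 3: M_3 = 817, 817 ≡ 18 (mod 47), inverse of 817 mod 47 is 34 (check: 18 × 34 = 612 ≡ 1 (mod 47))
Combine: n ≡ Σ r_i×M_i×(M_i⁻¹ mod m_i) = 17×2021×11 + 13×893×30 + 19×817×34 = 377927 + 348270 + 527782 = 1253979
1253979 mod 38399 = 25211
n ≡ 25211 (mod 38399)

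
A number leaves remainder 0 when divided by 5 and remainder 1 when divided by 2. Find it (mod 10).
M = 5 × 2 = 10. M₁ = 2, y₁ ≡ 3 (mod 5). M₂ = 5, y₂ ≡ 1 (mod 2). n = 0×2×3 + 1×5×1 ≡ 5 (mod 10)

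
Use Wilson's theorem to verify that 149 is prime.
(148)! mod 149 = 148. Since this equals -1 (mod 149), Wilson confirms 149 is prime.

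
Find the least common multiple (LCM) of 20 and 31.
620

First find GCD(20, 31) using the Euclidean algorithm:
20 = 0 × 31 + 20
31 = 1 × 20 + 11
20 = 1 × 11 + 9
11 = 1 × 9 + 2
9 = 4 × 2 + 1
2 = 2 × 1 + 0
GCD(20, 31) = 1

LCM formula: LCM(a, b) = (a × b) / GCD(a, b)
LCM(20, 31) = (20 × 31) / 1
LCM(20, 31) = 620 / 1
LCM(20, 31) = 620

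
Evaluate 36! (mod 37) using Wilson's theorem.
By Wilson's theorem, (36)! ≡ -1 ≡ 36 (mod 37)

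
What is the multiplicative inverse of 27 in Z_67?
5

Using Extended Euclidean Algorithm:
gcd(27, 67) = 1
Bezout coefficients: 27 × 5 + 67 × -2 = 1
So 27 × 5 ≡ 1 (mod 67)
The inverse is 5 mod 67 = 5
Verification: 27 × 5 = 135 = 2 × 67 + 1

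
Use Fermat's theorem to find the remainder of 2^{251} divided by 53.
50

By Fermat's Little Theorem, a^(p-1) ≡ 1 (mod p) for prime p and gcd(a, p) = 1
Here p = 53, so 2^52 ≡ 1 (mod 53)
We can reduce the exponent: 251 mod 52 = 43
So 2^251 ≡ 2^43 (mod 53)
Computing: 2^43 mod 53 = 50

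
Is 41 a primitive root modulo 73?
No

To verify, check if 41^(72/q) ≢ 1 (mod 73) for each prime divisor q of 72
Divisors of 72 = 72: [1, 2, 3, 4, 6, 8, 9, 12, 18, 24, 36, 72]
  41^(72/2) = 41^36 ≡ 1 (mod 73)
  41^(72/3) = 41^24 ≡ 8 (mod 73)
Conclusion: 41 is not a primitive root modulo 73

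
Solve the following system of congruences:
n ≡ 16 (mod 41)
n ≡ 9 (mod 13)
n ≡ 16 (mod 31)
13997

Using the Chinese Remainder Theorem:
M = product of moduli = 16523
For equation 1: M_1 = 403, 403 ≡ 34 (mod 41), inverse of 403 mod 41 is 35 (check: 34 × 35 = 1190 ≡ 1 (mod 41))
For equation 2: M_2 = 1271, 1271 ≡ 10 (mod 13), inverse of 1271 mod 13 is 4 (check: 10 × 4 = 40 ≡ 1 (mod 13))
For equation 3: M_3 = 533, 533 ≡ 6 (mod 31), inverse of 533 mod 31 is 26 (check: 6 × 26 = 156 ≡ 1 (mod 31))
Combine: n ≡ Σ r_i×M_i×(M_i⁻¹ mod m_i) = 16×403×35 + 9×1271×4 + 16×533×26 = 225680 + 45756 + 221728 = 493164
493164 mod 16523 = 13997
n ≡ 13997 (mod 16523)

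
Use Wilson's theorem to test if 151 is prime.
(150)! mod 151 = 150. Since 150 ≡ -1 (mod 151), 151 is prime.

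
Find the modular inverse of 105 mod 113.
105^(-1) ≡ 14 (mod 113). Verification: 105 × 14 = 1470 ≡ 1 (mod 113)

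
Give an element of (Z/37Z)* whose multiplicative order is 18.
3 has order 18 mod 37 since 3^{18} ≡ 1 (mod 37) and no smaller power works.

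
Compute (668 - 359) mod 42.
15

(668 - 359) = 309
309 mod 42 = 15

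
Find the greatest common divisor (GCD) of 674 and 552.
2

Using the Euclidean algorithm:
674 = 1 × 552 + 122
552 = 4 × 122 + 64
122 = 1 × 64 + 58
64 = 1 × 58 + 6
58 = 9 × 6 + 4
6 = 1 × 4 + 2
4 = 2 × 2 + 0

GCD(674, 552) = 2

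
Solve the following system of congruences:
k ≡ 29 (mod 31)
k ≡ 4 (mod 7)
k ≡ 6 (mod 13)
1579

Using the Chinese Remainder Theorem:
M = product of moduli = 2821
For equation 1: M_1 = 91, 91 ≡ 29 (mod 31), inverse of 91 mod 31 is 15 (check: 29 × 15 = 435 ≡ 1 (mod 31))
For equation 2: M_2 = 403, 403 ≡ 4 (mod 7), inverse of 403 mod 7 is 2 (check: 4 × 2 = 8 ≡ 1 (mod 7))
For equation 3: M_3 = 217, 217 ≡ 9 (mod 13), inverse of 217 mod 13 is 3 (check: 9 × 3 = 27 ≡ 1 (mod 13))
Combine: k ≡ Σ r_i×M_i×(M_i⁻¹ mod m_i) = 29×91×15 + 4×403×2 + 6×217×3 = 39585 + 3224 + 3906 = 46715
46715 mod 2821 = 1579
k ≡ 1579 (mod 2821)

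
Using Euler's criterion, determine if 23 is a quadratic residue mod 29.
By Euler's criterion: 23^{14} ≡ 1 (mod 29). Since this equals 1, 23 is a QR.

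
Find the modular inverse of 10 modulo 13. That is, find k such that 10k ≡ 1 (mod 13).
4

Using Extended Euclidean Algorithm:
gcd(10, 13) = 1
Bezout coefficients: 10 × 4 + 13 × -3 = 1
So 10 × 4 ≡ 1 (mod 13)
The inverse is 4 mod 13 = 4
Verification: 10 × 4 = 40 = 3 × 13 + 1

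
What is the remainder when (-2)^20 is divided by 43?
Using repeated squaring. (-2) ≡ 41 (mod 43). 20 = 16 + 4 (binary 10100). Repeated squaring mod 43: 41^1 ≡ 41; 41^2 ≡ 41² = 1681 ≡ 4; 41^4 ≡ 4² = 16 ≡ 16; 41^8 ≡ 16² = 256 ≡ 41; 41^16 ≡ 41² = 1681 ≡ 4. Multiply: (-2)^20 ≡ 41^16 × 41^4 ≡ 4 × 16 (mod 43): 4 × 16 = 64 ≡ 21. So (-2)^20 ≡ 21 (mod 43).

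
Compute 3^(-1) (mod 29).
3^(-1) ≡ 10 (mod 29). Verification: 3 × 10 = 30 ≡ 1 (mod 29)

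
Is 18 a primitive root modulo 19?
No

To verify, check if 18^(18/q) ≢ 1 (mod 19) for each prime divisor q of 18
Divisors of 18 = 18: [1, 2, 3, 6, 9, 18]
  18^(18/2) = 18^9 ≡ 18 (mod 19)
  18^(18/3) = 18^6 ≡ 1 (mod 19)
Conclusion: 18 is not a primitive root modulo 19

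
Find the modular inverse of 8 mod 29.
8^(-1) ≡ 11 (mod 29). Verification: 8 × 11 = 88 ≡ 1 (mod 29)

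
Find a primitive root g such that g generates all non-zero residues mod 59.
p - 1 = 58 has prime divisors 2, 29. h is a primitive root mod 59 iff h^(58/q) ≢ 1 (mod 59) for each such q.
h = 2: 2^29 ≡ 58, 2^2 ≡ 4 (mod 59); none is 1, so 2 has order 58 and is a primitive root.
The smallest primitive root mod 59 is g = 2.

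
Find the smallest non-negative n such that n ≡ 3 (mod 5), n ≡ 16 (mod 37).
53

Using the Chinese Remainder Theorem:
M = product of moduli = 185
For equation 1: M_1 = 37, 37 ≡ 2 (mod 5), inverse of 37 mod 5 is 3 (check: 2 × 3 = 6 ≡ 1 (mod 5))
For equation 2: M_2 = 5, 5 ≡ 5 (mod 37), inverse of 5 mod 37 is 15 (check: 5 × 15 = 75 ≡ 1 (mod 37))
Combine: n ≡ Σ r_i×M_i×(M_i⁻¹ mod m_i) = 3×37×3 + 16×5×15 = 333 + 1200 = 1533
1533 mod 185 = 53
n ≡ 53 (mod 185)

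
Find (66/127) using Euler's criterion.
(66/127) = 66^{63} mod 127 = -1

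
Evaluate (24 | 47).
(24/47) = 24^{23} mod 47 = 1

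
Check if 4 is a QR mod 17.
By Euler's criterion: 4^{8} ≡ 1 (mod 17). Since this equals 1, 4 is a QR.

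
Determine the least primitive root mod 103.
p - 1 = 102 has prime divisors 2, 3, 17. h is a primitive root mod 103 iff h^(102/q) ≢ 1 (mod 103) for each such q.
h = 2: 2^51 ≡ 1, 2^34 ≡ 46, 2^6 ≡ 64 (mod 103); 2^51 ≡ 1, so not a primitive root.
h = 3: 3^51 ≡ 102, 3^34 ≡ 1, 3^6 ≡ 8 (mod 103); 3^34 ≡ 1, so not a primitive root.
h = 4: 4^51 ≡ 1, 4^34 ≡ 56, 4^6 ≡ 79 (mod 103); 4^51 ≡ 1, so not a primitive root.
h = 5: 5^51 ≡ 102, 5^34 ≡ 56, 5^6 ≡ 72 (mod 103); none is 1, so 5 has order 102 and is a primitive root.
The smallest primitive root mod 103 is g = 5.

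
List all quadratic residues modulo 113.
QRs mod 113: {1, 2, 4, 7, 8, 9, 11, 13, 14, 15, 16, 18, 22, 25, 26, 28, 30, 31, 32, 36, 41, 44, 49, 50, 51, 52, 53, 56, 57, 60, 61, 62, 63, 64, 69, 72, 77, 81, 82, 83, 85, 87, 88, 91, 95, 97, 98, 99, 100, 102, 104, 105, 106, 109, 111, 112}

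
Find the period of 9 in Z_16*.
Powers of 9 mod 16: 9^1≡9, 9^2≡1. Order = 2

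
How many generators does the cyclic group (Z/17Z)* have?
8

The number of primitive roots modulo p is φ(p-1) = φ(16)
φ(16) = 8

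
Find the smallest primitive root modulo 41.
p - 1 = 40 has prime divisors 2, 5. h is a primitive root mod 41 iff h^(40/q) ≢ 1 (mod 41) for each such q.
h = 2: 2^20 ≡ 1, 2^8 ≡ 10 (mod 41); 2^20 ≡ 1, so not a primitive root.
h = 3: 3^20 ≡ 40, 3^8 ≡ 1 (mod 41); 3^8 ≡ 1, so not a primitive root.
h = 4: 4^20 ≡ 1, 4^8 ≡ 18 (mod 41); 4^20 ≡ 1, so not a primitive root.
h = 5: 5^20 ≡ 1, 5^8 ≡ 18 (mod 41); 5^20 ≡ 1, so not a primitive root.
h = 6: 6^20 ≡ 40, 6^8 ≡ 10 (mod 41); none is 1, so 6 has order 40 and is a primitive root.
The smallest primitive root mod 41 is g = 6.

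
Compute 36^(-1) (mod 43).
36^(-1) ≡ 6 (mod 43). Verification: 36 × 6 = 216 ≡ 1 (mod 43)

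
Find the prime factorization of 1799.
7 × 257

Divide by primes starting from smallest:
1799 ÷ 7 = 257
257 ÷ 257 = 1

1799 = 7 × 257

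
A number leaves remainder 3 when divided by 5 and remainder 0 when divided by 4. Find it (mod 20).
M = 5 × 4 = 20. M₁ = 4, y₁ ≡ 4 (mod 5). M₂ = 5, y₂ ≡ 1 (mod 4). r = 3×4×4 + 0×5×1 ≡ 8 (mod 20)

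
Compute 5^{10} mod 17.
9

Using successive squaring:
Binary expansion of 10: 1010
Powers of 5 mod 17 (each is the square of the previous):
  5^1 ≡ 5 (mod 17)
  5^2 ≡ 5² = 25 ≡ 8 (mod 17)
  5^4 ≡ 8² = 64 ≡ 13 (mod 17)
  5^8 ≡ 13² = 169 ≡ 16 (mod 17)
10 = 8 + 2, so 5^10 = 5^8 × 5^2 ≡ 16 × 8 (mod 17)
Multiplying step by step:
  16 × 8 = 128 ≡ 9 (mod 17)
Result: 5^10 ≡ 9 (mod 17)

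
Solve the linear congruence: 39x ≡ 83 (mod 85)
37

Since gcd(39, 85) = 1 divides 83, a solution exists.
Multiply both sides by the inverse of 39 mod 85:
  39^(-1) mod 85 = 24
  x ≡ 24 × 83 ≡ 1992 ≡ 37 (mod 85)
Verification: 39 × 37 = 1443 = 16 × 85 + 83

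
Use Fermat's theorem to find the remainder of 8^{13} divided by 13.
8

By Fermat's Little Theorem, a^(p-1) ≡ 1 (mod p) for prime p and gcd(a, p) = 1
Here p = 13, so 8^12 ≡ 1 (mod 13)
We can reduce the exponent: 13 mod 12 = 1
So 8^13 ≡ 8^1 (mod 13)
Computing: 8^1 mod 13 = 8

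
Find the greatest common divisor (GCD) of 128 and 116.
4

Using the Euclidean algorithm:
128 = 1 × 116 + 12
116 = 9 × 12 + 8
12 = 1 × 8 + 4
8 = 2 × 4 + 0

GCD(128, 116) = 4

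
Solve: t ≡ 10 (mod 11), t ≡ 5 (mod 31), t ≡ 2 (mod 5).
M = 11 × 31 × 5 = 1705. M₁ = 155, y₁ ≡ 1 (mod 11). M₂ = 55, y₂ ≡ 22 (mod 31). M₃ = 341, y₃ ≡ 1 (mod 5). t = 10×155×1 + 5×55×22 + 2×341×1 ≡ 1462 (mod 1705)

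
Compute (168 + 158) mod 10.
6

(168 + 158) = 326
326 mod 10 = 6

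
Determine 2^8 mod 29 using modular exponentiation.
8 = 8 (binary 1000). Repeated squaring mod 29: 2^1 ≡ 2; 2^2 ≡ 2² = 4 ≡ 4; 2^4 ≡ 4² = 16 ≡ 16; 2^8 ≡ 16² = 256 ≡ 24. So 2^8 ≡ 24 (mod 29).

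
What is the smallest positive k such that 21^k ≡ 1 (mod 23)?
Powers of 21 mod 23: 21^1≡21, 21^2≡4, 21^3≡15, 21^4≡16, 21^5≡14, 21^6≡18, 21^7≡10, 21^8≡3, 21^9≡17, 21^10≡12, 21^11≡22, 21^12≡2, 21^13≡19, 21^14≡8, 21^15≡7, 21^16≡9, 21^17≡5, 21^18≡13, 21^19≡20, 21^20≡6, 21^21≡11, 21^22≡1. Order = 22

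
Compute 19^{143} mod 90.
19

Using successive squaring:
Binary expansion of 143: 10001111
Powers of 19 mod 90 (each is the square of the previous):
  19^1 ≡ 19 (mod 90)
  19^2 ≡ 19² = 361 ≡ 1 (mod 90)
  19^4 ≡ 1² = 1 ≡ 1 (mod 90)
  19^8 ≡ 1² = 1 ≡ 1 (mod 90)
  19^16 ≡ 1² = 1 ≡ 1 (mod 90)
  19^32 ≡ 1² = 1 ≡ 1 (mod 90)
  19^64 ≡ 1² = 1 ≡ 1 (mod 90)
  19^128 ≡ 1² = 1 ≡ 1 (mod 90)
143 = 128 + 8 + 4 + 2 + 1, so 19^143 = 19^128 × 19^8 × 19^4 × 19^2 × 19^1 ≡ 1 × 1 × 1 × 1 × 19 (mod 90)
Multiplying step by step:
  1 × 1 = 1 ≡ 1 (mod 90)
  1 × 1 = 1 ≡ 1 (mod 90)
  1 × 1 = 1 ≡ 1 (mod 90)
  1 × 19 = 19 ≡ 19 (mod 90)
Result: 19^143 ≡ 19 (mod 90)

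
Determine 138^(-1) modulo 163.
138^(-1) ≡ 13 (mod 163). Verification: 138 × 13 = 1794 ≡ 1 (mod 163)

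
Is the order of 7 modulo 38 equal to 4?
No, the actual order is 3, not 4.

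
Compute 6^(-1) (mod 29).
6^(-1) ≡ 5 (mod 29). Verification: 6 × 5 = 30 ≡ 1 (mod 29)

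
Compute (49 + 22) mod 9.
8

(49 + 22) = 71
71 mod 9 = 8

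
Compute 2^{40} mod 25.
1

Using successive squaring:
Binary expansion of 40: 101000
Powers of 2 mod 25 (each is the square of the previous):
  2^1 ≡ 2 (mod 25)
  2^2 ≡ 2² = 4 ≡ 4 (mod 25)
  2^4 ≡ 4² = 16 ≡ 16 (mod 25)
  2^8 ≡ 16² = 256 ≡ 6 (mod 25)
  2^16 ≡ 6² = 36 ≡ 11 (mod 25)
  2^32 ≡ 11² = 121 ≡ 21 (mod 25)
40 = 32 + 8, so 2^40 = 2^32 × 2^8 ≡ 21 × 6 (mod 25)
Multiplying step by step:
  21 × 6 = 126 ≡ 1 (mod 25)
Result: 2^40 ≡ 1 (mod 25)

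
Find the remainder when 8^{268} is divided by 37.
By Fermat: 8^{36} ≡ 1 (mod 37). 268 = 7×36 + 16. So 8^{268} ≡ 8^{16} ≡ 26 (mod 37)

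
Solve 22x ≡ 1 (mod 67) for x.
22^(-1) ≡ 64 (mod 67). Verification: 22 × 64 = 1408 ≡ 1 (mod 67)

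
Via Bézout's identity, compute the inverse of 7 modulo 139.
Extended GCD: 7(20) + 139(-1) = 1. So 7^(-1) ≡ 20 ≡ 20 (mod 139). Verify: 7 × 20 = 140 ≡ 1 (mod 139)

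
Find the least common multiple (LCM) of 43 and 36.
1548

First find GCD(43, 36) using the Euclidean algorithm:
43 = 1 × 36 + 7
36 = 5 × 7 + 1
7 = 7 × 1 + 0
GCD(43, 36) = 1

LCM formula: LCM(a, b) = (a × b) / GCD(a, b)
LCM(43, 36) = (43 × 36) / 1
LCM(43, 36) = 1548 / 1
LCM(43, 36) = 1548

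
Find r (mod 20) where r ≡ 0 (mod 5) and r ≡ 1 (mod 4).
M = 5 × 4 = 20. M₁ = 4, y₁ ≡ 4 (mod 5). M₂ = 5, y₂ ≡ 1 (mod 4). r = 0×4×4 + 1×5×1 ≡ 5 (mod 20)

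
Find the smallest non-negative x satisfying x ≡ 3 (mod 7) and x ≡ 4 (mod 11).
M = 7 × 11 = 77. M₁ = 11, y₁ ≡ 2 (mod 7). M₂ = 7, y₂ ≡ 8 (mod 11). x = 3×11×2 + 4×7×8 ≡ 59 (mod 77)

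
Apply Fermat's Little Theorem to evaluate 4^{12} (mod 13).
1

By Fermat's Little Theorem, a^(p-1) ≡ 1 (mod p) for prime p and gcd(a, p) = 1
Here p = 13, so 4^12 ≡ 1 (mod 13)
We can reduce the exponent: 12 mod 12 = 0
So 4^12 ≡ 4^0 (mod 13)
Computing: 4^0 mod 13 = 1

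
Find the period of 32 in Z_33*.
Powers of 32 mod 33: 32^1≡32, 32^2≡1. Order = 2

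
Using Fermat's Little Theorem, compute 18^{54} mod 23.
9

By Fermat's Little Theorem, a^(p-1) ≡ 1 (mod p) for prime p and gcd(a, p) = 1
Here p = 23, so 18^22 ≡ 1 (mod 23)
We can reduce the exponent: 54 mod 22 = 10
So 18^54 ≡ 18^10 (mod 23)
Computing: 18^10 mod 23 = 9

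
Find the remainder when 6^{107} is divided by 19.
By Fermat: 6^{18} ≡ 1 (mod 19). 107 = 5×18 + 17. So 6^{107} ≡ 6^{17} ≡ 16 (mod 19)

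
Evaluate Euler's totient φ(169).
156

Prime factorization: 169 = 13^2
Using the formula φ(n) = n × Π(1 - 1/p) for each prime factor p:
φ(169) = 169 × (1 - 1/13)
φ(169) = 156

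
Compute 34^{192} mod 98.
92

Using successive squaring:
Binary expansion of 192: 11000000
Powers of 34 mod 98 (each is the square of the previous):
  34^1 ≡ 34 (mod 98)
  34^2 ≡ 34² = 1156 ≡ 78 (mod 98)
  34^4 ≡ 78² = 6084 ≡ 8 (mod 98)
  34^8 ≡ 8² = 64 ≡ 64 (mod 98)
  34^16 ≡ 64² = 4096 ≡ 78 (mod 98)
  34^32 ≡ 78² = 6084 ≡ 8 (mod 98)
  34^64 ≡ 8² = 64 ≡ 64 (mod 98)
  34^128 ≡ 64² = 4096 ≡ 78 (mod 98)
192 = 128 + 64, so 34^192 = 34^128 × 34^64 ≡ 78 × 64 (mod 98)
Multiplying step by step:
  78 × 64 = 4992 ≡ 92 (mod 98)
Result: 34^192 ≡ 92 (mod 98)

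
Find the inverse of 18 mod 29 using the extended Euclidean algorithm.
Extended GCD: 18(-8) + 29(5) = 1. So 18^(-1) ≡ 21 ≡ 21 (mod 29). Verify: 18 × 21 = 378 ≡ 1 (mod 29)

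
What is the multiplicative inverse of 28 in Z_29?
28

Using Extended Euclidean Algorithm:
gcd(28, 29) = 1
Bezout coefficients: 28 × -1 + 29 × 1 = 1
So 28 × -1 ≡ 1 (mod 29)
The inverse is -1 mod 29 = 28
Verification: 28 × 28 = 784 = 27 × 29 + 1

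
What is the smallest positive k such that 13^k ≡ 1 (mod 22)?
Powers of 13 mod 22: 13^1≡13, 13^2≡15, 13^3≡19, 13^4≡5, 13^5≡21, 13^6≡9, 13^7≡7, 13^8≡3, 13^9≡17, 13^10≡1. Order = 10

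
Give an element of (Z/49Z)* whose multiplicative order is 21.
2 has order 21 mod 49 since 2^{21} ≡ 1 (mod 49) and no smaller power works.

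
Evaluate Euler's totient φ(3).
2

Prime factorization: 3 = 3
Using the formula φ(n) = n × Π(1 - 1/p) for each prime factor p:
φ(3) = 3 × (1 - 1/3)
φ(3) = 2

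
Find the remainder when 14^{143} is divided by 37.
By Fermat: 14^{36} ≡ 1 (mod 37). 143 = 3×36 + 35. So 14^{143} ≡ 14^{35} ≡ 8 (mod 37)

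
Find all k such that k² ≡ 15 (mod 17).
The square roots of 15 mod 17 are 7 and 10. Verify: 7² = 49 ≡ 15 (mod 17)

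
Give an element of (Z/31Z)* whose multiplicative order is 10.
15 has order 10 mod 31 since 15^{10} ≡ 1 (mod 31) and no smaller power works.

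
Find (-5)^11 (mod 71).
Using repeated squaring. (-5) ≡ 66 (mod 71). 11 = 8 + 2 + 1 (binary 1011). Repeated squaring mod 71: 66^1 ≡ 66; 66^2 ≡ 66² = 4356 ≡ 25; 66^4 ≡ 25² = 625 ≡ 57; 66^8 ≡ 57² = 3249 ≡ 54. Multiply: (-5)^11 ≡ 66^8 × 66^2 × 66^1 ≡ 54 × 25 × 66 (mod 71): 54 × 25 = 1350 ≡ 1; 1 × 66 = 66 ≡ 66. So (-5)^11 ≡ 66 (mod 71).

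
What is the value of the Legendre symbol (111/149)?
(111/149) = 111^{74} mod 149 = -1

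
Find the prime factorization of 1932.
2^2 × 3 × 7 × 23

Divide by primes starting from smallest:
1932 ÷ 2 = 966
966 ÷ 2 = 483
483 ÷ 3 = 161
161 ÷ 7 = 23
23 ÷ 23 = 1

1932 = 2^2 × 3 × 7 × 23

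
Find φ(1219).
1144

Prime factorization: 1219 = 23 × 53
Using the formula φ(n) = n × Π(1 - 1/p) for each prime factor p:
φ(1219) = 1219 × (1 - 1/23) × (1 - 1/53)
φ(1219) = 1144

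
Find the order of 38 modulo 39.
Powers of 38 mod 39: 38^1≡38, 38^2≡1. Order = 2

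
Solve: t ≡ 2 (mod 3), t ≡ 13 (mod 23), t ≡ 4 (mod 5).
M = 3 × 23 × 5 = 345. M₁ = 115, y₁ ≡ 1 (mod 3). M₂ = 15, y₂ ≡ 20 (mod 23). M₃ = 69, y₃ ≡ 4 (mod 5). t = 2×115×1 + 13×15×20 + 4×69×4 ≡ 59 (mod 345)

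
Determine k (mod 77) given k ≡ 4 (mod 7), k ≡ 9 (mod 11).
53

Using the Chinese Remainder Theorem:
M = product of moduli = 77
For equation 1: M_1 = 11, 11 ≡ 4 (mod 7), inverse of 11 mod 7 is 2 (check: 4 × 2 = 8 ≡ 1 (mod 7))
For equation 2: M_2 = 7, 7 ≡ 7 (mod 11), inverse of 7 mod 11 is 8 (check: 7 × 8 = 56 ≡ 1 (mod 11))
Combine: k ≡ Σ r_i×M_i×(M_i⁻¹ mod m_i) = 4×11×2 + 9×7×8 = 88 + 504 = 592
592 mod 77 = 53
k ≡ 53 (mod 77)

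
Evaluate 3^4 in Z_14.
4 = 4 (binary 100). Repeated squaring mod 14: 3^1 ≡ 3; 3^2 ≡ 3² = 9 ≡ 9; 3^4 ≡ 9² = 81 ≡ 11. So 3^4 ≡ 11 (mod 14).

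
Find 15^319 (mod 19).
Using Fermat: 15^{18} ≡ 1 (mod 19). 319 ≡ 13 (mod 18). So 15^{319} ≡ 15^{13} ≡ 10 (mod 19)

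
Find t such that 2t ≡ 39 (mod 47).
43

Since gcd(2, 47) = 1 divides 39, a solution exists.
Multiply both sides by the inverse of 2 mod 47:
  2^(-1) mod 47 = 24
  x ≡ 24 × 39 ≡ 936 ≡ 43 (mod 47)
Verification: 2 × 43 = 86 = 1 × 47 + 39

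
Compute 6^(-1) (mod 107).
18

Using Extended Euclidean Algorithm:
gcd(6, 107) = 1
Bezout coefficients: 6 × 18 + 107 × -1 = 1
So 6 × 18 ≡ 1 (mod 107)
The inverse is 18 mod 107 = 18
Verification: 6 × 18 = 108 = 1 × 107 + 1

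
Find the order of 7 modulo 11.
Powers of 7 mod 11: 7^1≡7, 7^2≡5, 7^3≡2, 7^4≡3, 7^5≡10, 7^6≡4, 7^7≡6, 7^8≡9, 7^9≡8, 7^10≡1. Order = 10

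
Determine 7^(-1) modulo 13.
7^(-1) ≡ 2 (mod 13). Verification: 7 × 2 = 14 ≡ 1 (mod 13)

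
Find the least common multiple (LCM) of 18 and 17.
306

First find GCD(18, 17) using the Euclidean algorithm:
18 = 1 × 17 + 1
17 = 17 × 1 + 0
GCD(18, 17) = 1

LCM formula: LCM(a, b) = (a × b) / GCD(a, b)
LCM(18, 17) = (18 × 17) / 1
LCM(18, 17) = 306 / 1
LCM(18, 17) = 306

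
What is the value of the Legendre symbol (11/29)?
(11/29) = 11^{14} mod 29 = -1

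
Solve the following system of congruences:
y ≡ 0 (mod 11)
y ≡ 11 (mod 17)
11

Using the Chinese Remainder Theorem:
M = product of moduli = 187
For equation 1: M_1 = 17, 17 ≡ 6 (mod 11), inverse of 17 mod 11 is 2 (check: 6 × 2 = 12 ≡ 1 (mod 11))
For equation 2: M_2 = 11, 11 ≡ 11 (mod 17), inverse of 11 mod 17 is 14 (check: 11 × 14 = 154 ≡ 1 (mod 17))
Combine: y ≡ Σ r_i×M_i×(M_i⁻¹ mod m_i) = 0×17×2 + 11×11×14 = 0 + 1694 = 1694
1694 mod 187 = 11
y ≡ 11 (mod 187)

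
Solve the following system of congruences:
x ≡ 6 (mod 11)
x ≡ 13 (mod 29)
303

Using the Chinese Remainder Theorem:
M = product of moduli = 319
For equation 1: M_1 = 29, 29 ≡ 7 (mod 11), inverse of 29 mod 11 is 8 (check: 7 × 8 = 56 ≡ 1 (mod 11))
For equation 2: M_2 = 11, 11 ≡ 11 (mod 29), inverse of 11 mod 29 is 8 (check: 11 × 8 = 88 ≡ 1 (mod 29))
Combine: x ≡ Σ r_i×M_i×(M_i⁻¹ mod m_i) = 6×29×8 + 13×11×8 = 1392 + 1144 = 2536
2536 mod 319 = 303
x ≡ 303 (mod 319)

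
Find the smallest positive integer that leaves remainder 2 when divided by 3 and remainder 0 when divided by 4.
M = 3 × 4 = 12. M₁ = 4, y₁ ≡ 1 (mod 3). M₂ = 3, y₂ ≡ 3 (mod 4). r = 2×4×1 + 0×3×3 ≡ 8 (mod 12). The smallest positive such number is 8.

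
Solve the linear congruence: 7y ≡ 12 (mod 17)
9

Since gcd(7, 17) = 1 divides 12, a solution exists.
Multiply both sides by the inverse of 7 mod 17:
  7^(-1) mod 17 = 5
  x ≡ 5 × 12 ≡ 60 ≡ 9 (mod 17)
Verification: 7 × 9 = 63 = 3 × 17 + 12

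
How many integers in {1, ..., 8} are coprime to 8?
4

Prime factorization: 8 = 2^3
Using the formula φ(n) = n × Π(1 - 1/p) for each prime factor p:
φ(8) = 8 × (1 - 1/2)
φ(8) = 4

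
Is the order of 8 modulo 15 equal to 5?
No, the actual order is 4, not 5.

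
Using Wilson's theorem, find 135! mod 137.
(136)! = (135)! × (136) ≡ -1 (mod 137). So (135)! ≡ -1 × (136)^(-1) ≡ (-1)×(-1) = 1 (mod 137)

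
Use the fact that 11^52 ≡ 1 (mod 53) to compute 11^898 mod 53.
By Fermat: 11^{52} ≡ 1 (mod 53). 898 ≡ 14 (mod 52). So 11^{898} ≡ 11^{14} ≡ 42 (mod 53)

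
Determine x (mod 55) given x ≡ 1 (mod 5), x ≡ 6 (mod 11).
6

Using the Chinese Remainder Theorem:
M = product of moduli = 55
For equation 1: M_1 = 11, 11 ≡ 1 (mod 5), inverse of 11 mod 5 is 1 (check: 1 × 1 = 1 ≡ 1 (mod 5))
For equation 2: M_2 = 5, 5 ≡ 5 (mod 11), inverse of 5 mod 11 is 9 (check: 5 × 9 = 45 ≡ 1 (mod 11))
Combine: x ≡ Σ r_i×M_i×(M_i⁻¹ mod m_i) = 1×11×1 + 6×5×9 = 11 + 270 = 281
281 mod 55 = 6
x ≡ 6 (mod 55)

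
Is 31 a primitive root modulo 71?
p - 1 = 70 has prime divisors 2, 5, 7. Check 31^(70/q) mod 71 for each: 31^(70/2) = 31^35 ≡ 70, 31^(70/5) = 31^14 ≡ 54, 31^(70/7) = 31^10 ≡ 20 (mod 71). None of these is 1, so 31 has order 70 = φ(71), so it is a primitive root mod 71.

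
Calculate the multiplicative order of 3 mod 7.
Powers of 3 mod 7: 3^1≡3, 3^2≡2, 3^3≡6, 3^4≡4, 3^5≡5, 3^6≡1. Order = 6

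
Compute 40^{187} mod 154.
138

Using successive squaring:
Binary expansion of 187: 10111011
Powers of 40 mod 154 (each is the square of the previous):
  40^1 ≡ 40 (mod 154)
  40^2 ≡ 40² = 1600 ≡ 60 (mod 154)
  40^4 ≡ 60² = 3600 ≡ 58 (mod 154)
  40^8 ≡ 58² = 3364 ≡ 130 (mod 154)
  40^16 ≡ 130² = 16900 ≡ 114 (mod 154)
  40^32 ≡ 114² = 12996 ≡ 60 (mod 154)
  40^64 ≡ 60² = 3600 ≡ 58 (mod 154)
  40^128 ≡ 58² = 3364 ≡ 130 (mod 154)
187 = 128 + 32 + 16 + 8 + 2 + 1, so 40^187 = 40^128 × 40^32 × 40^16 × 40^8 × 40^2 × 40^1 ≡ 130 × 60 × 114 × 130 × 60 × 40 (mod 154)
Multiplying step by step:
  130 × 60 = 7800 ≡ 100 (mod 154)
  100 × 114 = 11400 ≡ 4 (mod 154)
  4 × 130 = 520 ≡ 58 (mod 154)
  58 × 60 = 3480 ≡ 92 (mod 154)
  92 × 40 = 3680 ≡ 138 (mod 154)
Result: 40^187 ≡ 138 (mod 154)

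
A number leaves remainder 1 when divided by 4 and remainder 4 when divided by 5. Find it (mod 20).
M = 4 × 5 = 20. M₁ = 5, y₁ ≡ 1 (mod 4). M₂ = 4, y₂ ≡ 4 (mod 5). x = 1×5×1 + 4×4×4 ≡ 9 (mod 20)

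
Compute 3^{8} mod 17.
16

Using successive squaring:
Binary expansion of 8: 1000
Powers of 3 mod 17 (each is the square of the previous):
  3^1 ≡ 3 (mod 17)
  3^2 ≡ 3² = 9 ≡ 9 (mod 17)
  3^4 ≡ 9² = 81 ≡ 13 (mod 17)
  3^8 ≡ 13² = 169 ≡ 16 (mod 17)
8 is a power of 2, so 3^8 is the last square: ≡ 16 (mod 17)
Result: 3^8 ≡ 16 (mod 17)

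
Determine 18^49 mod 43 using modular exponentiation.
Using Fermat: 18^{42} ≡ 1 (mod 43). 49 ≡ 7 (mod 42). So 18^{49} ≡ 18^{7} ≡ 7 (mod 43)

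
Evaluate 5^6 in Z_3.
5 ≡ 2 (mod 3). 6 = 4 + 2 (binary 110). Repeated squaring mod 3: 2^1 ≡ 2; 2^2 ≡ 2² = 4 ≡ 1; 2^4 ≡ 1² = 1 ≡ 1. Multiply: 5^6 ≡ 2^4 × 2^2 ≡ 1 × 1 (mod 3): 1 × 1 = 1 ≡ 1. So 5^6 ≡ 1 (mod 3).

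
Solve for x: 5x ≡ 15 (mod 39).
3

Since gcd(5, 39) = 1 divides 15, a solution exists.
Multiply both sides by the inverse of 5 mod 39:
  5^(-1) mod 39 = 8
  x ≡ 8 × 15 ≡ 120 ≡ 3 (mod 39)
Verification: 5 × 3 = 15 = 0 × 39 + 15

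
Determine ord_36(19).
Powers of 19 mod 36: 19^1≡19, 19^2≡1. Order = 2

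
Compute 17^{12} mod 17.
0

Using successive squaring:
Binary expansion of 12: 1100
Powers of 17 mod 17 (each is the square of the previous):
  17^1 ≡ 0 (mod 17)
  17^2 ≡ 0² = 0 ≡ 0 (mod 17)
  17^4 ≡ 0² = 0 ≡ 0 (mod 17)
  17^8 ≡ 0² = 0 ≡ 0 (mod 17)
12 = 8 + 4, so 17^12 = 17^8 × 17^4 ≡ 0 × 0 (mod 17)
Multiplying step by step:
  0 × 0 = 0 ≡ 0 (mod 17)
Result: 17^12 ≡ 0 (mod 17)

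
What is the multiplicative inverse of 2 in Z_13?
7

Using Extended Euclidean Algorithm:
gcd(2, 13) = 1
Bezout coefficients: 2 × -6 + 13 × 1 = 1
So 2 × -6 ≡ 1 (mod 13)
The inverse is -6 mod 13 = 7
Verification: 2 × 7 = 14 = 1 × 13 + 1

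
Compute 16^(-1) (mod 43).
16^(-1) ≡ 35 (mod 43). Verification: 16 × 35 = 560 ≡ 1 (mod 43)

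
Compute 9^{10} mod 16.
1

Using successive squaring:
Binary expansion of 10: 1010
Powers of 9 mod 16 (each is the square of the previous):
  9^1 ≡ 9 (mod 16)
  9^2 ≡ 9² = 81 ≡ 1 (mod 16)
  9^4 ≡ 1² = 1 ≡ 1 (mod 16)
  9^8 ≡ 1² = 1 ≡ 1 (mod 16)
10 = 8 + 2, so 9^10 = 9^8 × 9^2 ≡ 1 × 1 (mod 16)
Multiplying step by step:
  1 × 1 = 1 ≡ 1 (mod 16)
Result: 9^10 ≡ 1 (mod 16)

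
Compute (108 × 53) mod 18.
0

(108 × 53) = 5724
5724 mod 18 = 0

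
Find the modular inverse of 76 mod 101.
76^(-1) ≡ 4 (mod 101). Verification: 76 × 4 = 304 ≡ 1 (mod 101)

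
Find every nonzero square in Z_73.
QRs mod 73: {1, 2, 3, 4, 6, 8, 9, 12, 16, 18, 19, 23, 24, 25, 27, 32, 35, 36, 37, 38, 41, 46, 48, 49, 50, 54, 55, 57, 61, 64, 65, 67, 69, 70, 71, 72}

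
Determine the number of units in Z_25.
20

Prime factorization: 25 = 5^2
Using the formula φ(n) = n × Π(1 - 1/p) for each prime factor p:
φ(25) = 25 × (1 - 1/5)
φ(25) = 20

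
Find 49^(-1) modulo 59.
53

Using Extended Euclidean Algorithm:
gcd(49, 59) = 1
Bezout coefficients: 49 × -6 + 59 × 5 = 1
So 49 × -6 ≡ 1 (mod 59)
The inverse is -6 mod 59 = 53
Verification: 49 × 53 = 2597 = 44 × 59 + 1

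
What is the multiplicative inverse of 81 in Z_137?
81^(-1) ≡ 22 (mod 137). Verification: 81 × 22 = 1782 ≡ 1 (mod 137)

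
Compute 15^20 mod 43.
Using repeated squaring. 20 = 16 + 4 (binary 10100). Repeated squaring mod 43: 15^1 ≡ 15; 15^2 ≡ 15² = 225 ≡ 10; 15^4 ≡ 10² = 100 ≡ 14; 15^8 ≡ 14² = 196 ≡ 24; 15^16 ≡ 24² = 576 ≡ 17. Multiply: 15^20 = 15^16 × 15^4 ≡ 17 × 14 (mod 43): 17 × 14 = 238 ≡ 23. So 15^20 ≡ 23 (mod 43).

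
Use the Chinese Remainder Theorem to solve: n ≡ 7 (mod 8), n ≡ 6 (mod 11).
M = 8 × 11 = 88. M₁ = 11, y₁ ≡ 3 (mod 8). M₂ = 8, y₂ ≡ 7 (mod 11). n = 7×11×3 + 6×8×7 ≡ 39 (mod 88)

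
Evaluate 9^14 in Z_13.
Using Fermat: 9^{12} ≡ 1 (mod 13). 14 ≡ 2 (mod 12). So 9^{14} ≡ 9^{2} ≡ 3 (mod 13)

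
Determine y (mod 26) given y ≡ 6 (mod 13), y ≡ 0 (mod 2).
6

Using the Chinese Remainder Theorem:
M = product of moduli = 26
For equation 1: M_1 = 2, 2 ≡ 2 (mod 13), inverse of 2 mod 13 is 7 (check: 2 × 7 = 14 ≡ 1 (mod 13))
For equation 2: M_2 = 13, 13 ≡ 1 (mod 2), inverse of 13 mod 2 is 1 (check: 1 × 1 = 1 ≡ 1 (mod 2))
Combine: y ≡ Σ r_i×M_i×(M_i⁻¹ mod m_i) = 6×2×7 + 0×13×1 = 84 + 0 = 84
84 mod 26 = 6
y ≡ 6 (mod 26)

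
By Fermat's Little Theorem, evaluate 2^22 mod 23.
By Fermat's Little Theorem, 2^{22} ≡ 1 (mod 23) since 23 is prime and gcd(2, 23) = 1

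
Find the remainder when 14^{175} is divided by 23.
By Fermat: 14^{22} ≡ 1 (mod 23). 175 = 7×22 + 21. So 14^{175} ≡ 14^{21} ≡ 5 (mod 23)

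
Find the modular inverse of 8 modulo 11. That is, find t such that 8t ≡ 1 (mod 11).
7

Using Extended Euclidean Algorithm:
gcd(8, 11) = 1
Bezout coefficients: 8 × -4 + 11 × 3 = 1
So 8 × -4 ≡ 1 (mod 11)
The inverse is -4 mod 11 = 7
Verification: 8 × 7 = 56 = 5 × 11 + 1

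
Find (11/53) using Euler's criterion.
(11/53) = 11^{26} mod 53 = 1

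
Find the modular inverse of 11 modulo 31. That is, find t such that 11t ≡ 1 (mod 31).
17

Using Extended Euclidean Algorithm:
gcd(11, 31) = 1
Bezout coefficients: 11 × -14 + 31 × 5 = 1
So 11 × -14 ≡ 1 (mod 31)
The inverse is -14 mod 31 = 17
Verification: 11 × 17 = 187 = 6 × 31 + 1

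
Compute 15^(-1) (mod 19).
14

Using Extended Euclidean Algorithm:
gcd(15, 19) = 1
Bezout coefficients: 15 × -5 + 19 × 4 = 1
So 15 × -5 ≡ 1 (mod 19)
The inverse is -5 mod 19 = 14
Verification: 15 × 14 = 210 = 11 × 19 + 1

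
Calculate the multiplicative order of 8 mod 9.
Powers of 8 mod 9: 8^1≡8, 8^2≡1. Order = 2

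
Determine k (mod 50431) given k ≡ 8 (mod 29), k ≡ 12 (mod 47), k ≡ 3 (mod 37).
34228

Using the Chinese Remainder Theorem:
M = product of moduli = 50431
For equation 1: M_1 = 1739, 1739 ≡ 28 (mod 29), inverse of 1739 mod 29 is 28 (check: 28 × 28 = 784 ≡ 1 (mod 29))
For equation 2: M_2 = 1073, 1073 ≡ 39 (mod 47), inverse of 1073 mod 47 is 41 (check: 39 × 41 = 1599 ≡ 1 (mod 47))
For equation 3: M_3 = 1363, 1363 ≡ 31 (mod 37), inverse of 1363 mod 37 is 6 (check: 31 × 6 = 186 ≡ 1 (mod 37))
Combine: k ≡ Σ r_i×M_i×(M_i⁻¹ mod m_i) = 8×1739×28 + 12×1073×41 + 3×1363×6 = 389536 + 527916 + 24534 = 941986
941986 mod 50431 = 34228
k ≡ 34228 (mod 50431)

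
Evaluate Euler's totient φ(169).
156

Prime factorization: 169 = 13^2
Using the formula φ(n) = n × Π(1 - 1/p) for each prime factor p:
φ(169) = 169 × (1 - 1/13)
φ(169) = 156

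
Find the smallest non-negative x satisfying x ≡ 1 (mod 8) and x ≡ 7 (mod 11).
M = 8 × 11 = 88. M₁ = 11, y₁ ≡ 3 (mod 8). M₂ = 8, y₂ ≡ 7 (mod 11). x = 1×11×3 + 7×8×7 ≡ 73 (mod 88)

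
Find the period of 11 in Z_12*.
Powers of 11 mod 12: 11^1≡11, 11^2≡1. Order = 2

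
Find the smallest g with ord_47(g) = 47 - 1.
p - 1 = 46 has prime divisors 2, 23. h is a primitive root mod 47 iff h^(46/q) ≢ 1 (mod 47) for each such q.
h = 2: 2^23 ≡ 1, 2^2 ≡ 4 (mod 47); 2^23 ≡ 1, so not a primitive root.
h = 3: 3^23 ≡ 1, 3^2 ≡ 9 (mod 47); 3^23 ≡ 1, so not a primitive root.
h = 4: 4^23 ≡ 1, 4^2 ≡ 16 (mod 47); 4^23 ≡ 1, so not a primitive root.
h = 5: 5^23 ≡ 46, 5^2 ≡ 25 (mod 47); none is 1, so 5 has order 46 and is a primitive root.
The smallest primitive root mod 47 is g = 5.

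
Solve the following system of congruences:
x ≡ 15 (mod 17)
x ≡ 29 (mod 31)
525

Using the Chinese Remainder Theorem:
M = product of moduli = 527
For equation 1: M_1 = 31, 31 ≡ 14 (mod 17), inverse of 31 mod 17 is 11 (check: 14 × 11 = 154 ≡ 1 (mod 17))
For equation 2: M_2 = 17, 17 ≡ 17 (mod 31), inverse of 17 mod 31 is 11 (check: 17 × 11 = 187 ≡ 1 (mod 31))
Combine: x ≡ Σ r_i×M_i×(M_i⁻¹ mod m_i) = 15×31×11 + 29×17×11 = 5115 + 5423 = 10538
10538 mod 527 = 525
x ≡ 525 (mod 527)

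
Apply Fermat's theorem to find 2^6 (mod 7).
By Fermat's Little Theorem, 2^{6} ≡ 1 (mod 7) since 7 is prime and gcd(2, 7) = 1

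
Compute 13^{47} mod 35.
27

Using successive squaring:
Binary expansion of 47: 101111
Powers of 13 mod 35 (each is the square of the previous):
  13^1 ≡ 13 (mod 35)
  13^2 ≡ 13² = 169 ≡ 29 (mod 35)
  13^4 ≡ 29² = 841 ≡ 1 (mod 35)
  13^8 ≡ 1² = 1 ≡ 1 (mod 35)
  13^16 ≡ 1² = 1 ≡ 1 (mod 35)
  13^32 ≡ 1² = 1 ≡ 1 (mod 35)
47 = 32 + 8 + 4 + 2 + 1, so 13^47 = 13^32 × 13^8 × 13^4 × 13^2 × 13^1 ≡ 1 × 1 × 1 × 29 × 13 (mod 35)
Multiplying step by step:
  1 × 1 = 1 ≡ 1 (mod 35)
  1 × 1 = 1 ≡ 1 (mod 35)
  1 × 29 = 29 ≡ 29 (mod 35)
  29 × 13 = 377 ≡ 27 (mod 35)
Result: 13^47 ≡ 27 (mod 35)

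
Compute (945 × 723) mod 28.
7

(945 × 723) = 683235
683235 mod 28 = 7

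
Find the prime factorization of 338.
2 × 13^2

Divide by primes starting from smallest:
338 ÷ 2 = 169
169 ÷ 13 = 13
13 ÷ 13 = 1

338 = 2 × 13^2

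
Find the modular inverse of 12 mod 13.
12^(-1) ≡ 12 (mod 13). Verification: 12 × 12 = 144 ≡ 1 (mod 13)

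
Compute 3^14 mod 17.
Using repeated squaring. 14 = 8 + 4 + 2 (binary 1110). Repeated squaring mod 17: 3^1 ≡ 3; 3^2 ≡ 3² = 9 ≡ 9; 3^4 ≡ 9² = 81 ≡ 13; 3^8 ≡ 13² = 169 ≡ 16. Multiply: 3^14 = 3^8 × 3^4 × 3^2 ≡ 16 × 13 × 9 (mod 17): 16 × 13 = 208 ≡ 4; 4 × 9 = 36 ≡ 2. So 3^14 ≡ 2 (mod 17).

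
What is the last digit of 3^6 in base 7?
6 = 4 + 2 (binary 110). Repeated squaring mod 7: 3^1 ≡ 3; 3^2 ≡ 3² = 9 ≡ 2; 3^4 ≡ 2² = 4 ≡ 4. Multiply: 3^6 = 3^4 × 3^2 ≡ 4 × 2 (mod 7): 4 × 2 = 8 ≡ 1. So 3^6 ≡ 1 (mod 7).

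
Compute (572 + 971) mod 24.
7

(572 + 971) = 1543
1543 mod 24 = 7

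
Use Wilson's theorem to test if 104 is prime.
(103)! mod 104 = 0. Since 0 ≢ -1 (mod 104), 104 is not prime.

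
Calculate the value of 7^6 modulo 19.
6 = 4 + 2 (binary 110). Repeated squaring mod 19: 7^1 ≡ 7; 7^2 ≡ 7² = 49 ≡ 11; 7^4 ≡ 11² = 121 ≡ 7. Multiply: 7^6 = 7^4 × 7^2 ≡ 7 × 11 (mod 19): 7 × 11 = 77 ≡ 1. So 7^6 ≡ 1 (mod 19).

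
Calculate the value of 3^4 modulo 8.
4 = 4 (binary 100). Repeated squaring mod 8: 3^1 ≡ 3; 3^2 ≡ 3² = 9 ≡ 1; 3^4 ≡ 1² = 1 ≡ 1. So 3^4 ≡ 1 (mod 8).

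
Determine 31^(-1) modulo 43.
31^(-1) ≡ 25 (mod 43). Verification: 31 × 25 = 775 ≡ 1 (mod 43)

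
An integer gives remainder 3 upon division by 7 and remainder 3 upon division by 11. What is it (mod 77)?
M = 7 × 11 = 77. M₁ = 11, y₁ ≡ 2 (mod 7). M₂ = 7, y₂ ≡ 8 (mod 11). x = 3×11×2 + 3×7×8 ≡ 3 (mod 77). The smallest positive such number is 3.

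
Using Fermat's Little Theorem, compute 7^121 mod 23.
By Fermat: 7^{22} ≡ 1 (mod 23). 121 = 5×22 + 11. So 7^{121} ≡ 7^{11} ≡ 22 (mod 23)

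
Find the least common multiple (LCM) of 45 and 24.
360

First find GCD(45, 24) using the Euclidean algorithm:
45 = 1 × 24 + 21
24 = 1 × 21 + 3
21 = 7 × 3 + 0
GCD(45, 24) = 3

LCM formula: LCM(a, b) = (a × b) / GCD(a, b)
LCM(45, 24) = (45 × 24) / 3
LCM(45, 24) = 1080 / 3
LCM(45, 24) = 360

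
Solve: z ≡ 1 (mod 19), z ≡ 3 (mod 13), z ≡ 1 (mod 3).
M = 19 × 13 × 3 = 741. M₁ = 39, y₁ ≡ 1 (mod 19). M₂ = 57, y₂ ≡ 8 (mod 13). M₃ = 247, y₃ ≡ 1 (mod 3). z = 1×39×1 + 3×57×8 + 1×247×1 ≡ 172 (mod 741)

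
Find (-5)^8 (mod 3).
(-5) ≡ 1 (mod 3). 8 = 8 (binary 1000). Repeated squaring mod 3: 1^1 ≡ 1; 1^2 ≡ 1² = 1 ≡ 1; 1^4 ≡ 1² = 1 ≡ 1; 1^8 ≡ 1² = 1 ≡ 1. So (-5)^8 ≡ 1 (mod 3).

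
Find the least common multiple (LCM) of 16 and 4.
16

First find GCD(16, 4) using the Euclidean algorithm:
16 = 4 × 4 + 0
GCD(16, 4) = 4

LCM formula: LCM(a, b) = (a × b) / GCD(a, b)
LCM(16, 4) = (16 × 4) / 4
LCM(16, 4) = 64 / 4
LCM(16, 4) = 16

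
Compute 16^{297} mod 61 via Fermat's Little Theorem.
34

By Fermat's Little Theorem, a^(p-1) ≡ 1 (mod p) for prime p and gcd(a, p) = 1
Here p = 61, so 16^60 ≡ 1 (mod 61)
We can reduce the exponent: 297 mod 60 = 57
So 16^297 ≡ 16^57 (mod 61)
Computing: 16^57 mod 61 = 34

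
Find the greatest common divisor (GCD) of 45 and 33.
3

Using the Euclidean algorithm:
45 = 1 × 33 + 12
33 = 2 × 12 + 9
12 = 1 × 9 + 3
9 = 3 × 3 + 0

GCD(45, 33) = 3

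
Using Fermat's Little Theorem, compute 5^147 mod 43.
By Fermat: 5^{42} ≡ 1 (mod 43). 147 = 3×42 + 21. So 5^{147} ≡ 5^{21} ≡ 42 (mod 43)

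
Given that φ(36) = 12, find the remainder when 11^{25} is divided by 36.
By Euler: 11^{12} ≡ 1 (mod 36) since gcd(11, 36) = 1. 25 = 2×12 + 1. So 11^{25} ≡ 11^{1} ≡ 11 (mod 36)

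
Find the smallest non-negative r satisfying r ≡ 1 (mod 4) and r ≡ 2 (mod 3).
M = 4 × 3 = 12. M₁ = 3, y₁ ≡ 3 (mod 4). M₂ = 4, y₂ ≡ 1 (mod 3). r = 1×3×3 + 2×4×1 ≡ 5 (mod 12)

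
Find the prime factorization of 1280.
2^8 × 5

Divide by primes starting from smallest:
1280 ÷ 2 = 640
640 ÷ 2 = 320
320 ÷ 2 = 160
160 ÷ 2 = 80
80 ÷ 2 = 40
40 ÷ 2 = 20
20 ÷ 2 = 10
10 ÷ 2 = 5
5 ÷ 5 = 1

1280 = 2^8 × 5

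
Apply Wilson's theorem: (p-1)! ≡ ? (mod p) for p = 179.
By Wilson's theorem, (178)! ≡ -1 ≡ 178 (mod 179)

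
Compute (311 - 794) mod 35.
7

(311 - 794) = -483
-483 mod 35 = 7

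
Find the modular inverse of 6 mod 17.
6^(-1) ≡ 3 (mod 17). Verification: 6 × 3 = 18 ≡ 1 (mod 17)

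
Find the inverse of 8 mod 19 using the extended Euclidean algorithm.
Extended GCD: 8(-7) + 19(3) = 1. So 8^(-1) ≡ 12 ≡ 12 (mod 19). Verify: 8 × 12 = 96 ≡ 1 (mod 19)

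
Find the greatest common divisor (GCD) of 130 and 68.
2

Using the Euclidean algorithm:
130 = 1 × 68 + 62
68 = 1 × 62 + 6
62 = 10 × 6 + 2
6 = 3 × 2 + 0

GCD(130, 68) = 2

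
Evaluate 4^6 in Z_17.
6 = 4 + 2 (binary 110). Repeated squaring mod 17: 4^1 ≡ 4; 4^2 ≡ 4² = 16 ≡ 16; 4^4 ≡ 16² = 256 ≡ 1. Multiply: 4^6 = 4^4 × 4^2 ≡ 1 × 16 (mod 17): 1 × 16 = 16 ≡ 16. So 4^6 ≡ 16 (mod 17).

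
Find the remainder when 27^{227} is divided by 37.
By Fermat: 27^{36} ≡ 1 (mod 37). 227 = 6×36 + 11. So 27^{227} ≡ 27^{11} ≡ 11 (mod 37)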